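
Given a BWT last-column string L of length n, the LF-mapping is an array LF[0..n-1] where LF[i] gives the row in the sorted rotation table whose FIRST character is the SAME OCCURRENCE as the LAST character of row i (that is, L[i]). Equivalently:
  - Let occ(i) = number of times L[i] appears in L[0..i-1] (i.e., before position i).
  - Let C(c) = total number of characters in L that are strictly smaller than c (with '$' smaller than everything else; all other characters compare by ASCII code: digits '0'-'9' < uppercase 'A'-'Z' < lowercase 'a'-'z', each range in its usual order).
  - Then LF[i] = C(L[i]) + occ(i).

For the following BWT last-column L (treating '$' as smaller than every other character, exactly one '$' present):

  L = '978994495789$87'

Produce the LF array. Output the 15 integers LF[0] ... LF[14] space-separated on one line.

Answer: 10 4 7 11 12 1 2 13 3 5 8 14 0 9 6

Derivation:
Char counts: '$':1, '4':2, '5':1, '7':3, '8':3, '9':5
C (first-col start): C('$')=0, C('4')=1, C('5')=3, C('7')=4, C('8')=7, C('9')=10
L[0]='9': occ=0, LF[0]=C('9')+0=10+0=10
L[1]='7': occ=0, LF[1]=C('7')+0=4+0=4
L[2]='8': occ=0, LF[2]=C('8')+0=7+0=7
L[3]='9': occ=1, LF[3]=C('9')+1=10+1=11
L[4]='9': occ=2, LF[4]=C('9')+2=10+2=12
L[5]='4': occ=0, LF[5]=C('4')+0=1+0=1
L[6]='4': occ=1, LF[6]=C('4')+1=1+1=2
L[7]='9': occ=3, LF[7]=C('9')+3=10+3=13
L[8]='5': occ=0, LF[8]=C('5')+0=3+0=3
L[9]='7': occ=1, LF[9]=C('7')+1=4+1=5
L[10]='8': occ=1, LF[10]=C('8')+1=7+1=8
L[11]='9': occ=4, LF[11]=C('9')+4=10+4=14
L[12]='$': occ=0, LF[12]=C('$')+0=0+0=0
L[13]='8': occ=2, LF[13]=C('8')+2=7+2=9
L[14]='7': occ=2, LF[14]=C('7')+2=4+2=6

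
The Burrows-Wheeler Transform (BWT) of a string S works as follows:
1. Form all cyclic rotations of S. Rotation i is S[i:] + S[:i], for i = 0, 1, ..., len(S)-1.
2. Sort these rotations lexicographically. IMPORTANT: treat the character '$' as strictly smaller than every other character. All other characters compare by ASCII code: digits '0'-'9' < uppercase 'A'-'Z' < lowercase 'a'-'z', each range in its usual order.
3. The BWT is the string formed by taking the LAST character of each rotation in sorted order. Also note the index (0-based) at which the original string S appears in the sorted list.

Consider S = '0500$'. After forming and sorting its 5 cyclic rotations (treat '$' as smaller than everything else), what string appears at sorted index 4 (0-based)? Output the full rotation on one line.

All 5 rotations (rotation i = S[i:]+S[:i]):
  rot[0] = 0500$
  rot[1] = 500$0
  rot[2] = 00$05
  rot[3] = 0$050
  rot[4] = $0500
Sorted (with $ < everything):
  sorted[0] = $0500
  sorted[1] = 0$050
  sorted[2] = 00$05
  sorted[3] = 0500$
  sorted[4] = 500$0
sorted[4] = 500$0

Answer: 500$0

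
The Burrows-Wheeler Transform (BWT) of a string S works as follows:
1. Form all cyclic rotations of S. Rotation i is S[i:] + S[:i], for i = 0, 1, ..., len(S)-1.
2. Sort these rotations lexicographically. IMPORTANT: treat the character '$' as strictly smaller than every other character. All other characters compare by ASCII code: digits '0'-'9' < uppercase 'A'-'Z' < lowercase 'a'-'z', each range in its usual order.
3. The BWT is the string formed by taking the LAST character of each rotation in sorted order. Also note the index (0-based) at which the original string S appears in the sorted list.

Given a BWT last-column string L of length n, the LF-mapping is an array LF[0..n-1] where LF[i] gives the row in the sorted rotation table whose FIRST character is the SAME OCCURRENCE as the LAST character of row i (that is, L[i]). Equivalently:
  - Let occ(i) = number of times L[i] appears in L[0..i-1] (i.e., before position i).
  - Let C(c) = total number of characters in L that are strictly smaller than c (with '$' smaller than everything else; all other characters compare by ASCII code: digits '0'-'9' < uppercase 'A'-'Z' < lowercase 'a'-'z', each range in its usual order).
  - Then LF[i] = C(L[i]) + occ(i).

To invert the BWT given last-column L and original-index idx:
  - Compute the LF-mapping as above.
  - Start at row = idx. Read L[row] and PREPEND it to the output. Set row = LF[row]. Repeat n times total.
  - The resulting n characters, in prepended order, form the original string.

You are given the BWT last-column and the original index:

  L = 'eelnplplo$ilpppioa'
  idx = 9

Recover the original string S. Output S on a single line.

LF mapping: 2 3 6 10 13 7 14 8 11 0 4 9 15 16 17 5 12 1
Walk LF starting at row 9, prepending L[row]:
  step 1: row=9, L[9]='$', prepend. Next row=LF[9]=0
  step 2: row=0, L[0]='e', prepend. Next row=LF[0]=2
  step 3: row=2, L[2]='l', prepend. Next row=LF[2]=6
  step 4: row=6, L[6]='p', prepend. Next row=LF[6]=14
  step 5: row=14, L[14]='p', prepend. Next row=LF[14]=17
  step 6: row=17, L[17]='a', prepend. Next row=LF[17]=1
  step 7: row=1, L[1]='e', prepend. Next row=LF[1]=3
  step 8: row=3, L[3]='n', prepend. Next row=LF[3]=10
  step 9: row=10, L[10]='i', prepend. Next row=LF[10]=4
  step 10: row=4, L[4]='p', prepend. Next row=LF[4]=13
  step 11: row=13, L[13]='p', prepend. Next row=LF[13]=16
  step 12: row=16, L[16]='o', prepend. Next row=LF[16]=12
  step 13: row=12, L[12]='p', prepend. Next row=LF[12]=15
  step 14: row=15, L[15]='i', prepend. Next row=LF[15]=5
  step 15: row=5, L[5]='l', prepend. Next row=LF[5]=7
  step 16: row=7, L[7]='l', prepend. Next row=LF[7]=8
  step 17: row=8, L[8]='o', prepend. Next row=LF[8]=11
  step 18: row=11, L[11]='l', prepend. Next row=LF[11]=9
Reversed output: lollipoppineapple$

Answer: lollipoppineapple$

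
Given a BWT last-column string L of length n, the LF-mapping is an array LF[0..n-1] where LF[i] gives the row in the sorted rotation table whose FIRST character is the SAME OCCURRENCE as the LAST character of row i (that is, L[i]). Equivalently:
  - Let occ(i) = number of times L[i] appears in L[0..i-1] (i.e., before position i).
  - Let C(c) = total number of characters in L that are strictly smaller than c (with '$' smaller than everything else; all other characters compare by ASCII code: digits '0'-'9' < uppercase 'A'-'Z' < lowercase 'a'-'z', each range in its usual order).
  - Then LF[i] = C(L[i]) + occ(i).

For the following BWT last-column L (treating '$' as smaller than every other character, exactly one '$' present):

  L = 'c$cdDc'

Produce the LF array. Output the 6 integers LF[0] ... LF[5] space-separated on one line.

Answer: 2 0 3 5 1 4

Derivation:
Char counts: '$':1, 'D':1, 'c':3, 'd':1
C (first-col start): C('$')=0, C('D')=1, C('c')=2, C('d')=5
L[0]='c': occ=0, LF[0]=C('c')+0=2+0=2
L[1]='$': occ=0, LF[1]=C('$')+0=0+0=0
L[2]='c': occ=1, LF[2]=C('c')+1=2+1=3
L[3]='d': occ=0, LF[3]=C('d')+0=5+0=5
L[4]='D': occ=0, LF[4]=C('D')+0=1+0=1
L[5]='c': occ=2, LF[5]=C('c')+2=2+2=4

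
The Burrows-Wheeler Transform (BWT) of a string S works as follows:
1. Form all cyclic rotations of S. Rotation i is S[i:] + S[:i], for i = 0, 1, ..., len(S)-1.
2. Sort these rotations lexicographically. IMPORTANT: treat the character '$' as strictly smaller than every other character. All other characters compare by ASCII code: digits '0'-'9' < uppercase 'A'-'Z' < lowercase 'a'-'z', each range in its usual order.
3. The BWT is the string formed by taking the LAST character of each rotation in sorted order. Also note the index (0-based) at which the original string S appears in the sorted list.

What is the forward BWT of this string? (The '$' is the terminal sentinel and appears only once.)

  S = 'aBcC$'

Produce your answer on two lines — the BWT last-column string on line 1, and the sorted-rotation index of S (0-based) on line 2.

All 5 rotations (rotation i = S[i:]+S[:i]):
  rot[0] = aBcC$
  rot[1] = BcC$a
  rot[2] = cC$aB
  rot[3] = C$aBc
  rot[4] = $aBcC
Sorted (with $ < everything):
  sorted[0] = $aBcC  (last char: 'C')
  sorted[1] = BcC$a  (last char: 'a')
  sorted[2] = C$aBc  (last char: 'c')
  sorted[3] = aBcC$  (last char: '$')
  sorted[4] = cC$aB  (last char: 'B')
Last column: Cac$B
Original string S is at sorted index 3

Answer: Cac$B
3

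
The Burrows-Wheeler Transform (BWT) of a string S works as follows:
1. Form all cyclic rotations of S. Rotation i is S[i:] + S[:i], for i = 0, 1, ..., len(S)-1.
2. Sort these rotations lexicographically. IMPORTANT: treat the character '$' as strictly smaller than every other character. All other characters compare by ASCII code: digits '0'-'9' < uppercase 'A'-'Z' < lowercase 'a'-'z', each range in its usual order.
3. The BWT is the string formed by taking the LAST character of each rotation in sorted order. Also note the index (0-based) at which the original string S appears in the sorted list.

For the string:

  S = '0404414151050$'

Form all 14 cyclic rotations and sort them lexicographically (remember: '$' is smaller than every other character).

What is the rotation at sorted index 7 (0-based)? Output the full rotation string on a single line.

All 14 rotations (rotation i = S[i:]+S[:i]):
  rot[0] = 0404414151050$
  rot[1] = 404414151050$0
  rot[2] = 04414151050$04
  rot[3] = 4414151050$040
  rot[4] = 414151050$0404
  rot[5] = 14151050$04044
  rot[6] = 4151050$040441
  rot[7] = 151050$0404414
  rot[8] = 51050$04044141
  rot[9] = 1050$040441415
  rot[10] = 050$0404414151
  rot[11] = 50$04044141510
  rot[12] = 0$040441415105
  rot[13] = $0404414151050
Sorted (with $ < everything):
  sorted[0] = $0404414151050
  sorted[1] = 0$040441415105
  sorted[2] = 0404414151050$
  sorted[3] = 04414151050$04
  sorted[4] = 050$0404414151
  sorted[5] = 1050$040441415
  sorted[6] = 14151050$04044
  sorted[7] = 151050$0404414
  sorted[8] = 404414151050$0
  sorted[9] = 414151050$0404
  sorted[10] = 4151050$040441
  sorted[11] = 4414151050$040
  sorted[12] = 50$04044141510
  sorted[13] = 51050$04044141
sorted[7] = 151050$0404414

Answer: 151050$0404414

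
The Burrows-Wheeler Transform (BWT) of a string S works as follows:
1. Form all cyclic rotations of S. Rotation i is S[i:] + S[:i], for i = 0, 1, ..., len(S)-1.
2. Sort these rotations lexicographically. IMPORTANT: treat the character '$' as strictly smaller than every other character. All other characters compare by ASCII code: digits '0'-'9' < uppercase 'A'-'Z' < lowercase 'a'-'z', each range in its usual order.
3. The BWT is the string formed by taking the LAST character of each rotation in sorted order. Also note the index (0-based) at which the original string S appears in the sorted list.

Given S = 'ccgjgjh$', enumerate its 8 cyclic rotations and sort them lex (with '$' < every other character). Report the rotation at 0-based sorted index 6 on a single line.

Answer: jgjh$ccg

Derivation:
All 8 rotations (rotation i = S[i:]+S[:i]):
  rot[0] = ccgjgjh$
  rot[1] = cgjgjh$c
  rot[2] = gjgjh$cc
  rot[3] = jgjh$ccg
  rot[4] = gjh$ccgj
  rot[5] = jh$ccgjg
  rot[6] = h$ccgjgj
  rot[7] = $ccgjgjh
Sorted (with $ < everything):
  sorted[0] = $ccgjgjh
  sorted[1] = ccgjgjh$
  sorted[2] = cgjgjh$c
  sorted[3] = gjgjh$cc
  sorted[4] = gjh$ccgj
  sorted[5] = h$ccgjgj
  sorted[6] = jgjh$ccg
  sorted[7] = jh$ccgjg
sorted[6] = jgjh$ccg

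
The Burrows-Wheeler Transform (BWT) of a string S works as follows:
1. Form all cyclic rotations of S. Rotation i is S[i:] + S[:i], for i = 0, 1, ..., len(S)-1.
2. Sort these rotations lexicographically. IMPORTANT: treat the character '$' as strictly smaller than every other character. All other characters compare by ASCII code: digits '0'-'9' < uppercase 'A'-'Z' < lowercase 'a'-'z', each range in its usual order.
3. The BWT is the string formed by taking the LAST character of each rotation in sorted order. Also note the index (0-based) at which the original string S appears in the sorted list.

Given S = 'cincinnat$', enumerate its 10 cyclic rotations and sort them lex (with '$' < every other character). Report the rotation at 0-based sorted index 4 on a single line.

All 10 rotations (rotation i = S[i:]+S[:i]):
  rot[0] = cincinnat$
  rot[1] = incinnat$c
  rot[2] = ncinnat$ci
  rot[3] = cinnat$cin
  rot[4] = innat$cinc
  rot[5] = nnat$cinci
  rot[6] = nat$cincin
  rot[7] = at$cincinn
  rot[8] = t$cincinna
  rot[9] = $cincinnat
Sorted (with $ < everything):
  sorted[0] = $cincinnat
  sorted[1] = at$cincinn
  sorted[2] = cincinnat$
  sorted[3] = cinnat$cin
  sorted[4] = incinnat$c
  sorted[5] = innat$cinc
  sorted[6] = nat$cincin
  sorted[7] = ncinnat$ci
  sorted[8] = nnat$cinci
  sorted[9] = t$cincinna
sorted[4] = incinnat$c

Answer: incinnat$c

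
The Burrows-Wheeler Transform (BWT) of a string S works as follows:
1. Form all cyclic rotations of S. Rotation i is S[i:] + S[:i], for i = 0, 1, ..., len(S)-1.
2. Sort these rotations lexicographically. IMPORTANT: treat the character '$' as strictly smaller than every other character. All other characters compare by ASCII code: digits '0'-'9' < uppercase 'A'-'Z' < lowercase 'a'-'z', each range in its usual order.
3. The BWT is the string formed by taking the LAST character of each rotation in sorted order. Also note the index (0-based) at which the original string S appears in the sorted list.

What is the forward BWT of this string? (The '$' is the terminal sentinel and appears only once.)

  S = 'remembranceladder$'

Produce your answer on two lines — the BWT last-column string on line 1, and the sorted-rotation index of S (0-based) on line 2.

Answer: rlrmnadcmrdeeeaeb$
17

Derivation:
All 18 rotations (rotation i = S[i:]+S[:i]):
  rot[0] = remembranceladder$
  rot[1] = emembranceladder$r
  rot[2] = membranceladder$re
  rot[3] = embranceladder$rem
  rot[4] = mbranceladder$reme
  rot[5] = branceladder$remem
  rot[6] = ranceladder$rememb
  rot[7] = anceladder$remembr
  rot[8] = nceladder$remembra
  rot[9] = celadder$remembran
  rot[10] = eladder$remembranc
  rot[11] = ladder$remembrance
  rot[12] = adder$remembrancel
  rot[13] = dder$remembrancela
  rot[14] = der$remembrancelad
  rot[15] = er$remembranceladd
  rot[16] = r$remembranceladde
  rot[17] = $remembranceladder
Sorted (with $ < everything):
  sorted[0] = $remembranceladder  (last char: 'r')
  sorted[1] = adder$remembrancel  (last char: 'l')
  sorted[2] = anceladder$remembr  (last char: 'r')
  sorted[3] = branceladder$remem  (last char: 'm')
  sorted[4] = celadder$remembran  (last char: 'n')
  sorted[5] = dder$remembrancela  (last char: 'a')
  sorted[6] = der$remembrancelad  (last char: 'd')
  sorted[7] = eladder$remembranc  (last char: 'c')
  sorted[8] = embranceladder$rem  (last char: 'm')
  sorted[9] = emembranceladder$r  (last char: 'r')
  sorted[10] = er$remembranceladd  (last char: 'd')
  sorted[11] = ladder$remembrance  (last char: 'e')
  sorted[12] = mbranceladder$reme  (last char: 'e')
  sorted[13] = membranceladder$re  (last char: 'e')
  sorted[14] = nceladder$remembra  (last char: 'a')
  sorted[15] = r$remembranceladde  (last char: 'e')
  sorted[16] = ranceladder$rememb  (last char: 'b')
  sorted[17] = remembranceladder$  (last char: '$')
Last column: rlrmnadcmrdeeeaeb$
Original string S is at sorted index 17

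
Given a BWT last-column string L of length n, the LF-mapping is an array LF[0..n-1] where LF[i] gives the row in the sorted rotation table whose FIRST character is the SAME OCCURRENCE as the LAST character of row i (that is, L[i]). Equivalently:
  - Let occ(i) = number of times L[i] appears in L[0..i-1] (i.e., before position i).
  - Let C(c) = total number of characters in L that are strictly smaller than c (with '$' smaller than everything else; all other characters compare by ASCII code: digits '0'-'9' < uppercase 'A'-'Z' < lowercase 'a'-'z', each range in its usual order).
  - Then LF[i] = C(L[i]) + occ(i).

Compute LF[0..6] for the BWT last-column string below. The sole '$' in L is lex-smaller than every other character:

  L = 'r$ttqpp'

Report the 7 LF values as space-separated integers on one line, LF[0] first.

Char counts: '$':1, 'p':2, 'q':1, 'r':1, 't':2
C (first-col start): C('$')=0, C('p')=1, C('q')=3, C('r')=4, C('t')=5
L[0]='r': occ=0, LF[0]=C('r')+0=4+0=4
L[1]='$': occ=0, LF[1]=C('$')+0=0+0=0
L[2]='t': occ=0, LF[2]=C('t')+0=5+0=5
L[3]='t': occ=1, LF[3]=C('t')+1=5+1=6
L[4]='q': occ=0, LF[4]=C('q')+0=3+0=3
L[5]='p': occ=0, LF[5]=C('p')+0=1+0=1
L[6]='p': occ=1, LF[6]=C('p')+1=1+1=2

Answer: 4 0 5 6 3 1 2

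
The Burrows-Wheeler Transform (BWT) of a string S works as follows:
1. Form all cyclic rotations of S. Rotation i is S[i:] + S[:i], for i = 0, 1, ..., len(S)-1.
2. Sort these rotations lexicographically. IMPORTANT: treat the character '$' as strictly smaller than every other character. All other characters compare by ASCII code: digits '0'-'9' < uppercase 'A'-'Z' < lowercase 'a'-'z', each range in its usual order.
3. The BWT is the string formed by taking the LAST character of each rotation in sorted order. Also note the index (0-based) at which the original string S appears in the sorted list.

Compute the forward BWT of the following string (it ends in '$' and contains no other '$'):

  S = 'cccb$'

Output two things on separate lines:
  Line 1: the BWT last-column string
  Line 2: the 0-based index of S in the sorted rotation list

Answer: bccc$
4

Derivation:
All 5 rotations (rotation i = S[i:]+S[:i]):
  rot[0] = cccb$
  rot[1] = ccb$c
  rot[2] = cb$cc
  rot[3] = b$ccc
  rot[4] = $cccb
Sorted (with $ < everything):
  sorted[0] = $cccb  (last char: 'b')
  sorted[1] = b$ccc  (last char: 'c')
  sorted[2] = cb$cc  (last char: 'c')
  sorted[3] = ccb$c  (last char: 'c')
  sorted[4] = cccb$  (last char: '$')
Last column: bccc$
Original string S is at sorted index 4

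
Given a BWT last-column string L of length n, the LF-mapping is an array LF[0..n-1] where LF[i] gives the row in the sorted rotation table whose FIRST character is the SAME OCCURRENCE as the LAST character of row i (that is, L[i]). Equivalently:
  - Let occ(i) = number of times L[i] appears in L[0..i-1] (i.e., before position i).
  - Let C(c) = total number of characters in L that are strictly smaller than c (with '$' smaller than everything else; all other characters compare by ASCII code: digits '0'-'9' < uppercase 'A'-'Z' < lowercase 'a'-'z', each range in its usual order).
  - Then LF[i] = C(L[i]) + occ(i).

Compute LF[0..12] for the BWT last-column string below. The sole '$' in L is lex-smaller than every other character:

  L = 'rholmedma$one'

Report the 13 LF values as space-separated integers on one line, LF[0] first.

Answer: 12 5 10 6 7 3 2 8 1 0 11 9 4

Derivation:
Char counts: '$':1, 'a':1, 'd':1, 'e':2, 'h':1, 'l':1, 'm':2, 'n':1, 'o':2, 'r':1
C (first-col start): C('$')=0, C('a')=1, C('d')=2, C('e')=3, C('h')=5, C('l')=6, C('m')=7, C('n')=9, C('o')=10, C('r')=12
L[0]='r': occ=0, LF[0]=C('r')+0=12+0=12
L[1]='h': occ=0, LF[1]=C('h')+0=5+0=5
L[2]='o': occ=0, LF[2]=C('o')+0=10+0=10
L[3]='l': occ=0, LF[3]=C('l')+0=6+0=6
L[4]='m': occ=0, LF[4]=C('m')+0=7+0=7
L[5]='e': occ=0, LF[5]=C('e')+0=3+0=3
L[6]='d': occ=0, LF[6]=C('d')+0=2+0=2
L[7]='m': occ=1, LF[7]=C('m')+1=7+1=8
L[8]='a': occ=0, LF[8]=C('a')+0=1+0=1
L[9]='$': occ=0, LF[9]=C('$')+0=0+0=0
L[10]='o': occ=1, LF[10]=C('o')+1=10+1=11
L[11]='n': occ=0, LF[11]=C('n')+0=9+0=9
L[12]='e': occ=1, LF[12]=C('e')+1=3+1=4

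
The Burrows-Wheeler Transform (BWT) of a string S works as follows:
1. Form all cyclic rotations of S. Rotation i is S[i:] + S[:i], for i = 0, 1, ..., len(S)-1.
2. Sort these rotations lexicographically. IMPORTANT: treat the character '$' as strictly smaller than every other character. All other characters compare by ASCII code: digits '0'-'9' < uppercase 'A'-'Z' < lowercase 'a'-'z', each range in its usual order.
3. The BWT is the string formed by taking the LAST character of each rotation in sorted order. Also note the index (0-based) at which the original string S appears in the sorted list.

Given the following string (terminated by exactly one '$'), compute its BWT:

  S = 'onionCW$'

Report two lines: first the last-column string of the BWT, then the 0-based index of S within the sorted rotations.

All 8 rotations (rotation i = S[i:]+S[:i]):
  rot[0] = onionCW$
  rot[1] = nionCW$o
  rot[2] = ionCW$on
  rot[3] = onCW$oni
  rot[4] = nCW$onio
  rot[5] = CW$onion
  rot[6] = W$onionC
  rot[7] = $onionCW
Sorted (with $ < everything):
  sorted[0] = $onionCW  (last char: 'W')
  sorted[1] = CW$onion  (last char: 'n')
  sorted[2] = W$onionC  (last char: 'C')
  sorted[3] = ionCW$on  (last char: 'n')
  sorted[4] = nCW$onio  (last char: 'o')
  sorted[5] = nionCW$o  (last char: 'o')
  sorted[6] = onCW$oni  (last char: 'i')
  sorted[7] = onionCW$  (last char: '$')
Last column: WnCnooi$
Original string S is at sorted index 7

Answer: WnCnooi$
7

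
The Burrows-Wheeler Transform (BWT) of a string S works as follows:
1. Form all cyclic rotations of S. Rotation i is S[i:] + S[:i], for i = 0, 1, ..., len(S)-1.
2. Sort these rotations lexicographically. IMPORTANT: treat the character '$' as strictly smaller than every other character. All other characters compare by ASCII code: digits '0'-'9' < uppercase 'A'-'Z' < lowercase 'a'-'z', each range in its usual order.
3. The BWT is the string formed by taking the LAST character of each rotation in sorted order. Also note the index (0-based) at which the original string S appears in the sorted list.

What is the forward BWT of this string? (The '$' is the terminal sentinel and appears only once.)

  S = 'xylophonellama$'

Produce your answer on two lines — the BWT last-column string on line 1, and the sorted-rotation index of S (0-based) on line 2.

All 15 rotations (rotation i = S[i:]+S[:i]):
  rot[0] = xylophonellama$
  rot[1] = ylophonellama$x
  rot[2] = lophonellama$xy
  rot[3] = ophonellama$xyl
  rot[4] = phonellama$xylo
  rot[5] = honellama$xylop
  rot[6] = onellama$xyloph
  rot[7] = nellama$xylopho
  rot[8] = ellama$xylophon
  rot[9] = llama$xylophone
  rot[10] = lama$xylophonel
  rot[11] = ama$xylophonell
  rot[12] = ma$xylophonella
  rot[13] = a$xylophonellam
  rot[14] = $xylophonellama
Sorted (with $ < everything):
  sorted[0] = $xylophonellama  (last char: 'a')
  sorted[1] = a$xylophonellam  (last char: 'm')
  sorted[2] = ama$xylophonell  (last char: 'l')
  sorted[3] = ellama$xylophon  (last char: 'n')
  sorted[4] = honellama$xylop  (last char: 'p')
  sorted[5] = lama$xylophonel  (last char: 'l')
  sorted[6] = llama$xylophone  (last char: 'e')
  sorted[7] = lophonellama$xy  (last char: 'y')
  sorted[8] = ma$xylophonella  (last char: 'a')
  sorted[9] = nellama$xylopho  (last char: 'o')
  sorted[10] = onellama$xyloph  (last char: 'h')
  sorted[11] = ophonellama$xyl  (last char: 'l')
  sorted[12] = phonellama$xylo  (last char: 'o')
  sorted[13] = xylophonellama$  (last char: '$')
  sorted[14] = ylophonellama$x  (last char: 'x')
Last column: amlnpleyaohlo$x
Original string S is at sorted index 13

Answer: amlnpleyaohlo$x
13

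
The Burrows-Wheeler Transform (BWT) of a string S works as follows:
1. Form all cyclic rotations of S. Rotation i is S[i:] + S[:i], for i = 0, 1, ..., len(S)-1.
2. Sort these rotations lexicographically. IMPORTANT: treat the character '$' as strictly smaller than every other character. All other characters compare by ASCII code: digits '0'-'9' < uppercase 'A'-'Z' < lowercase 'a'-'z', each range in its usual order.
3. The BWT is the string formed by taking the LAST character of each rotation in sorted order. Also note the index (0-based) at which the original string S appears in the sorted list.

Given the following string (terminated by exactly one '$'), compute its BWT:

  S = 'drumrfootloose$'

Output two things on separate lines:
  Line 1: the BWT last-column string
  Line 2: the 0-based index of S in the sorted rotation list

All 15 rotations (rotation i = S[i:]+S[:i]):
  rot[0] = drumrfootloose$
  rot[1] = rumrfootloose$d
  rot[2] = umrfootloose$dr
  rot[3] = mrfootloose$dru
  rot[4] = rfootloose$drum
  rot[5] = footloose$drumr
  rot[6] = ootloose$drumrf
  rot[7] = otloose$drumrfo
  rot[8] = tloose$drumrfoo
  rot[9] = loose$drumrfoot
  rot[10] = oose$drumrfootl
  rot[11] = ose$drumrfootlo
  rot[12] = se$drumrfootloo
  rot[13] = e$drumrfootloos
  rot[14] = $drumrfootloose
Sorted (with $ < everything):
  sorted[0] = $drumrfootloose  (last char: 'e')
  sorted[1] = drumrfootloose$  (last char: '$')
  sorted[2] = e$drumrfootloos  (last char: 's')
  sorted[3] = footloose$drumr  (last char: 'r')
  sorted[4] = loose$drumrfoot  (last char: 't')
  sorted[5] = mrfootloose$dru  (last char: 'u')
  sorted[6] = oose$drumrfootl  (last char: 'l')
  sorted[7] = ootloose$drumrf  (last char: 'f')
  sorted[8] = ose$drumrfootlo  (last char: 'o')
  sorted[9] = otloose$drumrfo  (last char: 'o')
  sorted[10] = rfootloose$drum  (last char: 'm')
  sorted[11] = rumrfootloose$d  (last char: 'd')
  sorted[12] = se$drumrfootloo  (last char: 'o')
  sorted[13] = tloose$drumrfoo  (last char: 'o')
  sorted[14] = umrfootloose$dr  (last char: 'r')
Last column: e$srtulfoomdoor
Original string S is at sorted index 1

Answer: e$srtulfoomdoor
1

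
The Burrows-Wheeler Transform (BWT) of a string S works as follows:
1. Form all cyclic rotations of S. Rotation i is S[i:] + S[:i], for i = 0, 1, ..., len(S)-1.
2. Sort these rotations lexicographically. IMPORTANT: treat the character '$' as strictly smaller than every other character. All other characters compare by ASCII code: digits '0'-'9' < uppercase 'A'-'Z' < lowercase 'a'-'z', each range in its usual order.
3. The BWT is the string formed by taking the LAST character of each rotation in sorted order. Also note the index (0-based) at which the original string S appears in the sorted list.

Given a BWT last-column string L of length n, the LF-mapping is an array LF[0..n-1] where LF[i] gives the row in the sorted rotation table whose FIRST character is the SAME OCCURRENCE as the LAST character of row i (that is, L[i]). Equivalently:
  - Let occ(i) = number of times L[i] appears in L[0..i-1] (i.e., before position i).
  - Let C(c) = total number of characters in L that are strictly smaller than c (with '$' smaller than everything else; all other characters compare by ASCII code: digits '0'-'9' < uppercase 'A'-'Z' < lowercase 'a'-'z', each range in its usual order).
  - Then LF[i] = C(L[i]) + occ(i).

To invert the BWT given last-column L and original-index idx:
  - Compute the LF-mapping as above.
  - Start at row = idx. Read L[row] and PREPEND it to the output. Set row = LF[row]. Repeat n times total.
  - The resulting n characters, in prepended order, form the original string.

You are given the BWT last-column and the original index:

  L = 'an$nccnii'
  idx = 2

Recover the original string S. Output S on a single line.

LF mapping: 1 6 0 7 2 3 8 4 5
Walk LF starting at row 2, prepending L[row]:
  step 1: row=2, L[2]='$', prepend. Next row=LF[2]=0
  step 2: row=0, L[0]='a', prepend. Next row=LF[0]=1
  step 3: row=1, L[1]='n', prepend. Next row=LF[1]=6
  step 4: row=6, L[6]='n', prepend. Next row=LF[6]=8
  step 5: row=8, L[8]='i', prepend. Next row=LF[8]=5
  step 6: row=5, L[5]='c', prepend. Next row=LF[5]=3
  step 7: row=3, L[3]='n', prepend. Next row=LF[3]=7
  step 8: row=7, L[7]='i', prepend. Next row=LF[7]=4
  step 9: row=4, L[4]='c', prepend. Next row=LF[4]=2
Reversed output: cincinna$

Answer: cincinna$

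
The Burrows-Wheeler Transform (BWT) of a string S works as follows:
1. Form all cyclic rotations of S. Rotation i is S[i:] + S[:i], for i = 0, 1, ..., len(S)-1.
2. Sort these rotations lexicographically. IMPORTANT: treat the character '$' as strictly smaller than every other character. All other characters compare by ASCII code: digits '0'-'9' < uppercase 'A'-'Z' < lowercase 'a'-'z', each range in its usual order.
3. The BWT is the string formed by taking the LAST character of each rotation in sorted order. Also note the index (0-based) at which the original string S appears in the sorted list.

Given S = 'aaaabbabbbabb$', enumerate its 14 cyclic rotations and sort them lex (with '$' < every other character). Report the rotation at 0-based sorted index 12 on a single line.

Answer: bbabbbabb$aaaa

Derivation:
All 14 rotations (rotation i = S[i:]+S[:i]):
  rot[0] = aaaabbabbbabb$
  rot[1] = aaabbabbbabb$a
  rot[2] = aabbabbbabb$aa
  rot[3] = abbabbbabb$aaa
  rot[4] = bbabbbabb$aaaa
  rot[5] = babbbabb$aaaab
  rot[6] = abbbabb$aaaabb
  rot[7] = bbbabb$aaaabba
  rot[8] = bbabb$aaaabbab
  rot[9] = babb$aaaabbabb
  rot[10] = abb$aaaabbabbb
  rot[11] = bb$aaaabbabbba
  rot[12] = b$aaaabbabbbab
  rot[13] = $aaaabbabbbabb
Sorted (with $ < everything):
  sorted[0] = $aaaabbabbbabb
  sorted[1] = aaaabbabbbabb$
  sorted[2] = aaabbabbbabb$a
  sorted[3] = aabbabbbabb$aa
  sorted[4] = abb$aaaabbabbb
  sorted[5] = abbabbbabb$aaa
  sorted[6] = abbbabb$aaaabb
  sorted[7] = b$aaaabbabbbab
  sorted[8] = babb$aaaabbabb
  sorted[9] = babbbabb$aaaab
  sorted[10] = bb$aaaabbabbba
  sorted[11] = bbabb$aaaabbab
  sorted[12] = bbabbbabb$aaaa
  sorted[13] = bbbabb$aaaabba
sorted[12] = bbabbbabb$aaaa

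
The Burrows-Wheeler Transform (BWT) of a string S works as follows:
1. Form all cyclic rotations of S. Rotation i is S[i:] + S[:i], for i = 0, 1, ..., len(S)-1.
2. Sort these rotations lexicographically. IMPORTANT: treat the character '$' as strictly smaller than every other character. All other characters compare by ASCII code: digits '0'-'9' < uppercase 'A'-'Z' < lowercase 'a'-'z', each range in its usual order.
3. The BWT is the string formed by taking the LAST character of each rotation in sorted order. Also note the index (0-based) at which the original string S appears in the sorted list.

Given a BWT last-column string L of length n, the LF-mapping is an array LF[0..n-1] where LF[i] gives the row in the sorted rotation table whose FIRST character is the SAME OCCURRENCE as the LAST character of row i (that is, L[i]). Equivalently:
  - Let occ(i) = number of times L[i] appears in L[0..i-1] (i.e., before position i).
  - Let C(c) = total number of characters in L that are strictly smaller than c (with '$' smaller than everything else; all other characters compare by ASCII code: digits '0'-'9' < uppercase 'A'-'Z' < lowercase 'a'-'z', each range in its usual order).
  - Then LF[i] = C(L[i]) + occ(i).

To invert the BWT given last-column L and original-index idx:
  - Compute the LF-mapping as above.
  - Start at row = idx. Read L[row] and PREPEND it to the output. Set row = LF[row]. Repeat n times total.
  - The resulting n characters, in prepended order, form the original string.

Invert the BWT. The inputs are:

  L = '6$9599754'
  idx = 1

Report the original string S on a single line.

Answer: 49795596$

Derivation:
LF mapping: 4 0 6 2 7 8 5 3 1
Walk LF starting at row 1, prepending L[row]:
  step 1: row=1, L[1]='$', prepend. Next row=LF[1]=0
  step 2: row=0, L[0]='6', prepend. Next row=LF[0]=4
  step 3: row=4, L[4]='9', prepend. Next row=LF[4]=7
  step 4: row=7, L[7]='5', prepend. Next row=LF[7]=3
  step 5: row=3, L[3]='5', prepend. Next row=LF[3]=2
  step 6: row=2, L[2]='9', prepend. Next row=LF[2]=6
  step 7: row=6, L[6]='7', prepend. Next row=LF[6]=5
  step 8: row=5, L[5]='9', prepend. Next row=LF[5]=8
  step 9: row=8, L[8]='4', prepend. Next row=LF[8]=1
Reversed output: 49795596$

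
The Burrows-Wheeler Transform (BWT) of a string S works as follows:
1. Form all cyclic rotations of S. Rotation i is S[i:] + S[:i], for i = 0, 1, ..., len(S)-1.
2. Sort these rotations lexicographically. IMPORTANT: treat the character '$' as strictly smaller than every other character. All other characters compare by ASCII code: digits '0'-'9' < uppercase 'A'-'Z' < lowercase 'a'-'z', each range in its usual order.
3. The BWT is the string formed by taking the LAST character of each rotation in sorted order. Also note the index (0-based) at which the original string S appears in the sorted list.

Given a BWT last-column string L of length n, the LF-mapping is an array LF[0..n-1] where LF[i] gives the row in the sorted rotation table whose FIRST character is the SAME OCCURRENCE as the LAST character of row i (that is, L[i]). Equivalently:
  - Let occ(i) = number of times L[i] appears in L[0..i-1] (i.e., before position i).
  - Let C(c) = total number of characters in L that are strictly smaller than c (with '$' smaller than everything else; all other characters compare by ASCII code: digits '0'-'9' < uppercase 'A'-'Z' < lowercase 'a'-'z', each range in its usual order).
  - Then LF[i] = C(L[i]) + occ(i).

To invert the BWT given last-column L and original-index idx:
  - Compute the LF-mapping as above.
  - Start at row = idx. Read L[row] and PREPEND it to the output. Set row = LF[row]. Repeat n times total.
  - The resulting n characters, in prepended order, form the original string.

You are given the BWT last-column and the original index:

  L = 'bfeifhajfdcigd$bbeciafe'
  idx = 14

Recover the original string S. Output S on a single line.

LF mapping: 3 13 10 19 14 18 1 22 15 8 6 20 17 9 0 4 5 11 7 21 2 16 12
Walk LF starting at row 14, prepending L[row]:
  step 1: row=14, L[14]='$', prepend. Next row=LF[14]=0
  step 2: row=0, L[0]='b', prepend. Next row=LF[0]=3
  step 3: row=3, L[3]='i', prepend. Next row=LF[3]=19
  step 4: row=19, L[19]='i', prepend. Next row=LF[19]=21
  step 5: row=21, L[21]='f', prepend. Next row=LF[21]=16
  step 6: row=16, L[16]='b', prepend. Next row=LF[16]=5
  step 7: row=5, L[5]='h', prepend. Next row=LF[5]=18
  step 8: row=18, L[18]='c', prepend. Next row=LF[18]=7
  step 9: row=7, L[7]='j', prepend. Next row=LF[7]=22
  step 10: row=22, L[22]='e', prepend. Next row=LF[22]=12
  step 11: row=12, L[12]='g', prepend. Next row=LF[12]=17
  step 12: row=17, L[17]='e', prepend. Next row=LF[17]=11
  step 13: row=11, L[11]='i', prepend. Next row=LF[11]=20
  step 14: row=20, L[20]='a', prepend. Next row=LF[20]=2
  step 15: row=2, L[2]='e', prepend. Next row=LF[2]=10
  step 16: row=10, L[10]='c', prepend. Next row=LF[10]=6
  step 17: row=6, L[6]='a', prepend. Next row=LF[6]=1
  step 18: row=1, L[1]='f', prepend. Next row=LF[1]=13
  step 19: row=13, L[13]='d', prepend. Next row=LF[13]=9
  step 20: row=9, L[9]='d', prepend. Next row=LF[9]=8
  step 21: row=8, L[8]='f', prepend. Next row=LF[8]=15
  step 22: row=15, L[15]='b', prepend. Next row=LF[15]=4
  step 23: row=4, L[4]='f', prepend. Next row=LF[4]=14
Reversed output: fbfddfaceaiegejchbfiib$

Answer: fbfddfaceaiegejchbfiib$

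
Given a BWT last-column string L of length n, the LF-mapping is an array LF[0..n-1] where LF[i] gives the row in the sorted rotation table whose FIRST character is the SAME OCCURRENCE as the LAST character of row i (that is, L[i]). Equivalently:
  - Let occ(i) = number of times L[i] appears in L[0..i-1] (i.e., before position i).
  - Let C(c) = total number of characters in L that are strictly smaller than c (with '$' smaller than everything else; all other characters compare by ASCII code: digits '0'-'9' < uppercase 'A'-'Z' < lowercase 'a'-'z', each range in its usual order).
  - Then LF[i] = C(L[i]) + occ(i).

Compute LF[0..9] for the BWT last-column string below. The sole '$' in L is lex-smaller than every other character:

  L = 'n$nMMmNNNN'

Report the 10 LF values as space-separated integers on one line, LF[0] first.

Answer: 8 0 9 1 2 7 3 4 5 6

Derivation:
Char counts: '$':1, 'M':2, 'N':4, 'm':1, 'n':2
C (first-col start): C('$')=0, C('M')=1, C('N')=3, C('m')=7, C('n')=8
L[0]='n': occ=0, LF[0]=C('n')+0=8+0=8
L[1]='$': occ=0, LF[1]=C('$')+0=0+0=0
L[2]='n': occ=1, LF[2]=C('n')+1=8+1=9
L[3]='M': occ=0, LF[3]=C('M')+0=1+0=1
L[4]='M': occ=1, LF[4]=C('M')+1=1+1=2
L[5]='m': occ=0, LF[5]=C('m')+0=7+0=7
L[6]='N': occ=0, LF[6]=C('N')+0=3+0=3
L[7]='N': occ=1, LF[7]=C('N')+1=3+1=4
L[8]='N': occ=2, LF[8]=C('N')+2=3+2=5
L[9]='N': occ=3, LF[9]=C('N')+3=3+3=6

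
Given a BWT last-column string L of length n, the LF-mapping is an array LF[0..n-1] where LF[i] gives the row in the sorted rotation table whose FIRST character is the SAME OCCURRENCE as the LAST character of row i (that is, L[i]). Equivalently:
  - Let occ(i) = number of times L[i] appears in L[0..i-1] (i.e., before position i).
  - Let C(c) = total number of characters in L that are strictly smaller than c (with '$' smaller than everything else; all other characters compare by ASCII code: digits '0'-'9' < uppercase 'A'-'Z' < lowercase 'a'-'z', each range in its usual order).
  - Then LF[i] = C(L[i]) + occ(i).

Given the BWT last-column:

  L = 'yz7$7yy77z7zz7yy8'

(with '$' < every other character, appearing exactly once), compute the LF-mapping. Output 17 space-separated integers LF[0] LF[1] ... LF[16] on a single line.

Answer: 8 13 1 0 2 9 10 3 4 14 5 15 16 6 11 12 7

Derivation:
Char counts: '$':1, '7':6, '8':1, 'y':5, 'z':4
C (first-col start): C('$')=0, C('7')=1, C('8')=7, C('y')=8, C('z')=13
L[0]='y': occ=0, LF[0]=C('y')+0=8+0=8
L[1]='z': occ=0, LF[1]=C('z')+0=13+0=13
L[2]='7': occ=0, LF[2]=C('7')+0=1+0=1
L[3]='$': occ=0, LF[3]=C('$')+0=0+0=0
L[4]='7': occ=1, LF[4]=C('7')+1=1+1=2
L[5]='y': occ=1, LF[5]=C('y')+1=8+1=9
L[6]='y': occ=2, LF[6]=C('y')+2=8+2=10
L[7]='7': occ=2, LF[7]=C('7')+2=1+2=3
L[8]='7': occ=3, LF[8]=C('7')+3=1+3=4
L[9]='z': occ=1, LF[9]=C('z')+1=13+1=14
L[10]='7': occ=4, LF[10]=C('7')+4=1+4=5
L[11]='z': occ=2, LF[11]=C('z')+2=13+2=15
L[12]='z': occ=3, LF[12]=C('z')+3=13+3=16
L[13]='7': occ=5, LF[13]=C('7')+5=1+5=6
L[14]='y': occ=3, LF[14]=C('y')+3=8+3=11
L[15]='y': occ=4, LF[15]=C('y')+4=8+4=12
L[16]='8': occ=0, LF[16]=C('8')+0=7+0=7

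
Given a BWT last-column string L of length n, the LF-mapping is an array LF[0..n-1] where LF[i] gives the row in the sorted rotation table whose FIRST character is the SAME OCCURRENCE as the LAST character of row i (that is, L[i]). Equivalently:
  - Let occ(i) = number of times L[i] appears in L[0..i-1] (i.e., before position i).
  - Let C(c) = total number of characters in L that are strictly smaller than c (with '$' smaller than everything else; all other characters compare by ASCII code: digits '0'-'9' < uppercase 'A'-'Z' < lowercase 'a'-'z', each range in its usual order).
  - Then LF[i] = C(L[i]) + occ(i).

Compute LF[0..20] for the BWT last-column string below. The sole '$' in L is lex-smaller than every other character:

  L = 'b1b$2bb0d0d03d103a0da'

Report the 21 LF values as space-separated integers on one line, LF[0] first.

Char counts: '$':1, '0':5, '1':2, '2':1, '3':2, 'a':2, 'b':4, 'd':4
C (first-col start): C('$')=0, C('0')=1, C('1')=6, C('2')=8, C('3')=9, C('a')=11, C('b')=13, C('d')=17
L[0]='b': occ=0, LF[0]=C('b')+0=13+0=13
L[1]='1': occ=0, LF[1]=C('1')+0=6+0=6
L[2]='b': occ=1, LF[2]=C('b')+1=13+1=14
L[3]='$': occ=0, LF[3]=C('$')+0=0+0=0
L[4]='2': occ=0, LF[4]=C('2')+0=8+0=8
L[5]='b': occ=2, LF[5]=C('b')+2=13+2=15
L[6]='b': occ=3, LF[6]=C('b')+3=13+3=16
L[7]='0': occ=0, LF[7]=C('0')+0=1+0=1
L[8]='d': occ=0, LF[8]=C('d')+0=17+0=17
L[9]='0': occ=1, LF[9]=C('0')+1=1+1=2
L[10]='d': occ=1, LF[10]=C('d')+1=17+1=18
L[11]='0': occ=2, LF[11]=C('0')+2=1+2=3
L[12]='3': occ=0, LF[12]=C('3')+0=9+0=9
L[13]='d': occ=2, LF[13]=C('d')+2=17+2=19
L[14]='1': occ=1, LF[14]=C('1')+1=6+1=7
L[15]='0': occ=3, LF[15]=C('0')+3=1+3=4
L[16]='3': occ=1, LF[16]=C('3')+1=9+1=10
L[17]='a': occ=0, LF[17]=C('a')+0=11+0=11
L[18]='0': occ=4, LF[18]=C('0')+4=1+4=5
L[19]='d': occ=3, LF[19]=C('d')+3=17+3=20
L[20]='a': occ=1, LF[20]=C('a')+1=11+1=12

Answer: 13 6 14 0 8 15 16 1 17 2 18 3 9 19 7 4 10 11 5 20 12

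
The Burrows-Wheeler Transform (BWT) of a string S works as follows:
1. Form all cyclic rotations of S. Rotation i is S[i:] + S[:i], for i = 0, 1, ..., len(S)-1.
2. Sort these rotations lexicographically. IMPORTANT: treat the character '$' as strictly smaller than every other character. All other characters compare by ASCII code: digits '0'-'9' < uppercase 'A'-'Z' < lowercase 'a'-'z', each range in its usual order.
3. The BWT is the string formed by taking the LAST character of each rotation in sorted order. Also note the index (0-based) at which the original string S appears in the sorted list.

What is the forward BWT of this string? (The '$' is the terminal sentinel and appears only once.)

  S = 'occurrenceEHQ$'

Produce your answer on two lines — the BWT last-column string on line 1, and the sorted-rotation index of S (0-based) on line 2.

Answer: QeEHonccre$ruc
10

Derivation:
All 14 rotations (rotation i = S[i:]+S[:i]):
  rot[0] = occurrenceEHQ$
  rot[1] = ccurrenceEHQ$o
  rot[2] = currenceEHQ$oc
  rot[3] = urrenceEHQ$occ
  rot[4] = rrenceEHQ$occu
  rot[5] = renceEHQ$occur
  rot[6] = enceEHQ$occurr
  rot[7] = nceEHQ$occurre
  rot[8] = ceEHQ$occurren
  rot[9] = eEHQ$occurrenc
  rot[10] = EHQ$occurrence
  rot[11] = HQ$occurrenceE
  rot[12] = Q$occurrenceEH
  rot[13] = $occurrenceEHQ
Sorted (with $ < everything):
  sorted[0] = $occurrenceEHQ  (last char: 'Q')
  sorted[1] = EHQ$occurrence  (last char: 'e')
  sorted[2] = HQ$occurrenceE  (last char: 'E')
  sorted[3] = Q$occurrenceEH  (last char: 'H')
  sorted[4] = ccurrenceEHQ$o  (last char: 'o')
  sorted[5] = ceEHQ$occurren  (last char: 'n')
  sorted[6] = currenceEHQ$oc  (last char: 'c')
  sorted[7] = eEHQ$occurrenc  (last char: 'c')
  sorted[8] = enceEHQ$occurr  (last char: 'r')
  sorted[9] = nceEHQ$occurre  (last char: 'e')
  sorted[10] = occurrenceEHQ$  (last char: '$')
  sorted[11] = renceEHQ$occur  (last char: 'r')
  sorted[12] = rrenceEHQ$occu  (last char: 'u')
  sorted[13] = urrenceEHQ$occ  (last char: 'c')
Last column: QeEHonccre$ruc
Original string S is at sorted index 10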